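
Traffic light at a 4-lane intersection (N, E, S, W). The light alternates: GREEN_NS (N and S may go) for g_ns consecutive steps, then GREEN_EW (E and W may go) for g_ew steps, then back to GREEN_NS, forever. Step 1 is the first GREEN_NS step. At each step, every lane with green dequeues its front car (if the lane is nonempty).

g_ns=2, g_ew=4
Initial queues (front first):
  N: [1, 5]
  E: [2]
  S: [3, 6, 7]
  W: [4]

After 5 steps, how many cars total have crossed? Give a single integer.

Step 1 [NS]: N:car1-GO,E:wait,S:car3-GO,W:wait | queues: N=1 E=1 S=2 W=1
Step 2 [NS]: N:car5-GO,E:wait,S:car6-GO,W:wait | queues: N=0 E=1 S=1 W=1
Step 3 [EW]: N:wait,E:car2-GO,S:wait,W:car4-GO | queues: N=0 E=0 S=1 W=0
Step 4 [EW]: N:wait,E:empty,S:wait,W:empty | queues: N=0 E=0 S=1 W=0
Step 5 [EW]: N:wait,E:empty,S:wait,W:empty | queues: N=0 E=0 S=1 W=0
Cars crossed by step 5: 6

Answer: 6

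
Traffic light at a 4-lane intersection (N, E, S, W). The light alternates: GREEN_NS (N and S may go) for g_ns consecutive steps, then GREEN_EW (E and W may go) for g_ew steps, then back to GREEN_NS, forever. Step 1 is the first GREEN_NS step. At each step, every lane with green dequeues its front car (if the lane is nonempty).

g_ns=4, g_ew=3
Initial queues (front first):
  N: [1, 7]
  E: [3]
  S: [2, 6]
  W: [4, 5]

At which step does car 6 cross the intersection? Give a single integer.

Step 1 [NS]: N:car1-GO,E:wait,S:car2-GO,W:wait | queues: N=1 E=1 S=1 W=2
Step 2 [NS]: N:car7-GO,E:wait,S:car6-GO,W:wait | queues: N=0 E=1 S=0 W=2
Step 3 [NS]: N:empty,E:wait,S:empty,W:wait | queues: N=0 E=1 S=0 W=2
Step 4 [NS]: N:empty,E:wait,S:empty,W:wait | queues: N=0 E=1 S=0 W=2
Step 5 [EW]: N:wait,E:car3-GO,S:wait,W:car4-GO | queues: N=0 E=0 S=0 W=1
Step 6 [EW]: N:wait,E:empty,S:wait,W:car5-GO | queues: N=0 E=0 S=0 W=0
Car 6 crosses at step 2

2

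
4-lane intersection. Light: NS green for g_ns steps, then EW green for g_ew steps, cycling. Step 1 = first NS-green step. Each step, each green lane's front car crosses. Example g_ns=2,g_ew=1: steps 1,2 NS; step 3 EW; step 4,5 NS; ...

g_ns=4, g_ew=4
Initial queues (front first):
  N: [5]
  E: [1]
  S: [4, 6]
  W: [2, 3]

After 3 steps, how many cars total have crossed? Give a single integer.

Answer: 3

Derivation:
Step 1 [NS]: N:car5-GO,E:wait,S:car4-GO,W:wait | queues: N=0 E=1 S=1 W=2
Step 2 [NS]: N:empty,E:wait,S:car6-GO,W:wait | queues: N=0 E=1 S=0 W=2
Step 3 [NS]: N:empty,E:wait,S:empty,W:wait | queues: N=0 E=1 S=0 W=2
Cars crossed by step 3: 3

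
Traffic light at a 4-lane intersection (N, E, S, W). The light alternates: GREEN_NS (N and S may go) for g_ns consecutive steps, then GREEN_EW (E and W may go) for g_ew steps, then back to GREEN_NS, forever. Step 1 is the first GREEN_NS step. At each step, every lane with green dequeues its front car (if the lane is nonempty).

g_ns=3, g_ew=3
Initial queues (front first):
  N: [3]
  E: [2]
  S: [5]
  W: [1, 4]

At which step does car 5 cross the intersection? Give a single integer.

Step 1 [NS]: N:car3-GO,E:wait,S:car5-GO,W:wait | queues: N=0 E=1 S=0 W=2
Step 2 [NS]: N:empty,E:wait,S:empty,W:wait | queues: N=0 E=1 S=0 W=2
Step 3 [NS]: N:empty,E:wait,S:empty,W:wait | queues: N=0 E=1 S=0 W=2
Step 4 [EW]: N:wait,E:car2-GO,S:wait,W:car1-GO | queues: N=0 E=0 S=0 W=1
Step 5 [EW]: N:wait,E:empty,S:wait,W:car4-GO | queues: N=0 E=0 S=0 W=0
Car 5 crosses at step 1

1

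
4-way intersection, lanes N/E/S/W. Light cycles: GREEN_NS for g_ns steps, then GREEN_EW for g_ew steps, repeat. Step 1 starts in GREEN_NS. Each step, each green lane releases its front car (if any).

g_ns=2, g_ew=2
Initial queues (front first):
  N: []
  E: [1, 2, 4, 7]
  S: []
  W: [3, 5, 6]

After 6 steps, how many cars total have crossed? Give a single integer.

Step 1 [NS]: N:empty,E:wait,S:empty,W:wait | queues: N=0 E=4 S=0 W=3
Step 2 [NS]: N:empty,E:wait,S:empty,W:wait | queues: N=0 E=4 S=0 W=3
Step 3 [EW]: N:wait,E:car1-GO,S:wait,W:car3-GO | queues: N=0 E=3 S=0 W=2
Step 4 [EW]: N:wait,E:car2-GO,S:wait,W:car5-GO | queues: N=0 E=2 S=0 W=1
Step 5 [NS]: N:empty,E:wait,S:empty,W:wait | queues: N=0 E=2 S=0 W=1
Step 6 [NS]: N:empty,E:wait,S:empty,W:wait | queues: N=0 E=2 S=0 W=1
Cars crossed by step 6: 4

Answer: 4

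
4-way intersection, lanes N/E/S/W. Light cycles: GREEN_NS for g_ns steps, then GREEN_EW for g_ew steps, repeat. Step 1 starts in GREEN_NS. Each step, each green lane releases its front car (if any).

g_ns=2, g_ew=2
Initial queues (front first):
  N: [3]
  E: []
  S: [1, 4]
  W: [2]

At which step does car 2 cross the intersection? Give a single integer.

Step 1 [NS]: N:car3-GO,E:wait,S:car1-GO,W:wait | queues: N=0 E=0 S=1 W=1
Step 2 [NS]: N:empty,E:wait,S:car4-GO,W:wait | queues: N=0 E=0 S=0 W=1
Step 3 [EW]: N:wait,E:empty,S:wait,W:car2-GO | queues: N=0 E=0 S=0 W=0
Car 2 crosses at step 3

3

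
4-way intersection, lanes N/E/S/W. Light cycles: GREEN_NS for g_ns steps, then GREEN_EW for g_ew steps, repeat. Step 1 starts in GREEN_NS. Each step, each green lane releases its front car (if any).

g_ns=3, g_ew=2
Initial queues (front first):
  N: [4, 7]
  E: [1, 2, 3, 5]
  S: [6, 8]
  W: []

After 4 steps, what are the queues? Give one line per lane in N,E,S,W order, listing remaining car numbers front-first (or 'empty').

Step 1 [NS]: N:car4-GO,E:wait,S:car6-GO,W:wait | queues: N=1 E=4 S=1 W=0
Step 2 [NS]: N:car7-GO,E:wait,S:car8-GO,W:wait | queues: N=0 E=4 S=0 W=0
Step 3 [NS]: N:empty,E:wait,S:empty,W:wait | queues: N=0 E=4 S=0 W=0
Step 4 [EW]: N:wait,E:car1-GO,S:wait,W:empty | queues: N=0 E=3 S=0 W=0

N: empty
E: 2 3 5
S: empty
W: empty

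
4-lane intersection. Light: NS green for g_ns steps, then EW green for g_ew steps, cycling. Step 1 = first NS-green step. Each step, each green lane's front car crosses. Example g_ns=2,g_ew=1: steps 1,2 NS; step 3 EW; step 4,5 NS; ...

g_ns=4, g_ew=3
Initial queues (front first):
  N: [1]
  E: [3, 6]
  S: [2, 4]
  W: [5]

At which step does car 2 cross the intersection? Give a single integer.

Step 1 [NS]: N:car1-GO,E:wait,S:car2-GO,W:wait | queues: N=0 E=2 S=1 W=1
Step 2 [NS]: N:empty,E:wait,S:car4-GO,W:wait | queues: N=0 E=2 S=0 W=1
Step 3 [NS]: N:empty,E:wait,S:empty,W:wait | queues: N=0 E=2 S=0 W=1
Step 4 [NS]: N:empty,E:wait,S:empty,W:wait | queues: N=0 E=2 S=0 W=1
Step 5 [EW]: N:wait,E:car3-GO,S:wait,W:car5-GO | queues: N=0 E=1 S=0 W=0
Step 6 [EW]: N:wait,E:car6-GO,S:wait,W:empty | queues: N=0 E=0 S=0 W=0
Car 2 crosses at step 1

1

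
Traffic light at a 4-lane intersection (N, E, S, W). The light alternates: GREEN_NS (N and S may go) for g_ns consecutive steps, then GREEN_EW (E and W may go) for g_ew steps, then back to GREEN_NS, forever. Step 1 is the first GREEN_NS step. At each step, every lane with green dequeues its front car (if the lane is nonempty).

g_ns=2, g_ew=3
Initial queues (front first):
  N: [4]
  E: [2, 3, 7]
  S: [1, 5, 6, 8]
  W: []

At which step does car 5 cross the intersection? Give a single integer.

Step 1 [NS]: N:car4-GO,E:wait,S:car1-GO,W:wait | queues: N=0 E=3 S=3 W=0
Step 2 [NS]: N:empty,E:wait,S:car5-GO,W:wait | queues: N=0 E=3 S=2 W=0
Step 3 [EW]: N:wait,E:car2-GO,S:wait,W:empty | queues: N=0 E=2 S=2 W=0
Step 4 [EW]: N:wait,E:car3-GO,S:wait,W:empty | queues: N=0 E=1 S=2 W=0
Step 5 [EW]: N:wait,E:car7-GO,S:wait,W:empty | queues: N=0 E=0 S=2 W=0
Step 6 [NS]: N:empty,E:wait,S:car6-GO,W:wait | queues: N=0 E=0 S=1 W=0
Step 7 [NS]: N:empty,E:wait,S:car8-GO,W:wait | queues: N=0 E=0 S=0 W=0
Car 5 crosses at step 2

2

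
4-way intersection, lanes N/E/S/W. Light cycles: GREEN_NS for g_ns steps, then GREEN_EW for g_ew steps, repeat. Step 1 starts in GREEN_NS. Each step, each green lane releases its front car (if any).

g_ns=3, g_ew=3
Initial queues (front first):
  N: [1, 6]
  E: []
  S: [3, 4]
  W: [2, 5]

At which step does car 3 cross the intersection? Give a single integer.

Step 1 [NS]: N:car1-GO,E:wait,S:car3-GO,W:wait | queues: N=1 E=0 S=1 W=2
Step 2 [NS]: N:car6-GO,E:wait,S:car4-GO,W:wait | queues: N=0 E=0 S=0 W=2
Step 3 [NS]: N:empty,E:wait,S:empty,W:wait | queues: N=0 E=0 S=0 W=2
Step 4 [EW]: N:wait,E:empty,S:wait,W:car2-GO | queues: N=0 E=0 S=0 W=1
Step 5 [EW]: N:wait,E:empty,S:wait,W:car5-GO | queues: N=0 E=0 S=0 W=0
Car 3 crosses at step 1

1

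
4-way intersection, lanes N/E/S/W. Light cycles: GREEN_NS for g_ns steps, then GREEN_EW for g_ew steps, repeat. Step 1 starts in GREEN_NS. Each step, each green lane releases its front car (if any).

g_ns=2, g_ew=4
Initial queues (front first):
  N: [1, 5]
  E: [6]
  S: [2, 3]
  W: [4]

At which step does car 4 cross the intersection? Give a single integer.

Step 1 [NS]: N:car1-GO,E:wait,S:car2-GO,W:wait | queues: N=1 E=1 S=1 W=1
Step 2 [NS]: N:car5-GO,E:wait,S:car3-GO,W:wait | queues: N=0 E=1 S=0 W=1
Step 3 [EW]: N:wait,E:car6-GO,S:wait,W:car4-GO | queues: N=0 E=0 S=0 W=0
Car 4 crosses at step 3

3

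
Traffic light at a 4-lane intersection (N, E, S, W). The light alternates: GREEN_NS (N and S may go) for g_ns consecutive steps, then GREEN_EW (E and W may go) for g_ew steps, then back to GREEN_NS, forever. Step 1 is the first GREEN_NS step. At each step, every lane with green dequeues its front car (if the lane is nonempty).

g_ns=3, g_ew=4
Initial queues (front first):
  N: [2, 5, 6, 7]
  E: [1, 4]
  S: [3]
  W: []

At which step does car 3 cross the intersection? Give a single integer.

Step 1 [NS]: N:car2-GO,E:wait,S:car3-GO,W:wait | queues: N=3 E=2 S=0 W=0
Step 2 [NS]: N:car5-GO,E:wait,S:empty,W:wait | queues: N=2 E=2 S=0 W=0
Step 3 [NS]: N:car6-GO,E:wait,S:empty,W:wait | queues: N=1 E=2 S=0 W=0
Step 4 [EW]: N:wait,E:car1-GO,S:wait,W:empty | queues: N=1 E=1 S=0 W=0
Step 5 [EW]: N:wait,E:car4-GO,S:wait,W:empty | queues: N=1 E=0 S=0 W=0
Step 6 [EW]: N:wait,E:empty,S:wait,W:empty | queues: N=1 E=0 S=0 W=0
Step 7 [EW]: N:wait,E:empty,S:wait,W:empty | queues: N=1 E=0 S=0 W=0
Step 8 [NS]: N:car7-GO,E:wait,S:empty,W:wait | queues: N=0 E=0 S=0 W=0
Car 3 crosses at step 1

1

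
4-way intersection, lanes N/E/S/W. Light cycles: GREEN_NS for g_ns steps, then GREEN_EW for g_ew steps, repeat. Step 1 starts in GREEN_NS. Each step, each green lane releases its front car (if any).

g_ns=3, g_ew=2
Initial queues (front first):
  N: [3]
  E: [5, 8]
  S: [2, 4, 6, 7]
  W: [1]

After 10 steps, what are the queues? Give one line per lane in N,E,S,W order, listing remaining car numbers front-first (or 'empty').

Step 1 [NS]: N:car3-GO,E:wait,S:car2-GO,W:wait | queues: N=0 E=2 S=3 W=1
Step 2 [NS]: N:empty,E:wait,S:car4-GO,W:wait | queues: N=0 E=2 S=2 W=1
Step 3 [NS]: N:empty,E:wait,S:car6-GO,W:wait | queues: N=0 E=2 S=1 W=1
Step 4 [EW]: N:wait,E:car5-GO,S:wait,W:car1-GO | queues: N=0 E=1 S=1 W=0
Step 5 [EW]: N:wait,E:car8-GO,S:wait,W:empty | queues: N=0 E=0 S=1 W=0
Step 6 [NS]: N:empty,E:wait,S:car7-GO,W:wait | queues: N=0 E=0 S=0 W=0

N: empty
E: empty
S: empty
W: empty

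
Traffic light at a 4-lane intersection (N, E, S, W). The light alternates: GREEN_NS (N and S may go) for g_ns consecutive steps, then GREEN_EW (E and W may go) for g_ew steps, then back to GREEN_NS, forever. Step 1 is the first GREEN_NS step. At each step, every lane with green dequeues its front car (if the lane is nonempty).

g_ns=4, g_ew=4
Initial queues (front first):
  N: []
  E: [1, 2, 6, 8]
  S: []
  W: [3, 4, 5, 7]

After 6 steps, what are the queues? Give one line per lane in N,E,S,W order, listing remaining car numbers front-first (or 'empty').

Step 1 [NS]: N:empty,E:wait,S:empty,W:wait | queues: N=0 E=4 S=0 W=4
Step 2 [NS]: N:empty,E:wait,S:empty,W:wait | queues: N=0 E=4 S=0 W=4
Step 3 [NS]: N:empty,E:wait,S:empty,W:wait | queues: N=0 E=4 S=0 W=4
Step 4 [NS]: N:empty,E:wait,S:empty,W:wait | queues: N=0 E=4 S=0 W=4
Step 5 [EW]: N:wait,E:car1-GO,S:wait,W:car3-GO | queues: N=0 E=3 S=0 W=3
Step 6 [EW]: N:wait,E:car2-GO,S:wait,W:car4-GO | queues: N=0 E=2 S=0 W=2

N: empty
E: 6 8
S: empty
W: 5 7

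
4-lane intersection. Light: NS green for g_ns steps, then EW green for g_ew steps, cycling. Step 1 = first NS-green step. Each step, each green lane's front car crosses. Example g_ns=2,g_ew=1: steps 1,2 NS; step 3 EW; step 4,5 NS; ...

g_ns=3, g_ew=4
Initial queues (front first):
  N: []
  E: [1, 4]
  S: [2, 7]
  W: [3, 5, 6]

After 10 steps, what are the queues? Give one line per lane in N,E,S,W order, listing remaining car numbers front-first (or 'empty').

Step 1 [NS]: N:empty,E:wait,S:car2-GO,W:wait | queues: N=0 E=2 S=1 W=3
Step 2 [NS]: N:empty,E:wait,S:car7-GO,W:wait | queues: N=0 E=2 S=0 W=3
Step 3 [NS]: N:empty,E:wait,S:empty,W:wait | queues: N=0 E=2 S=0 W=3
Step 4 [EW]: N:wait,E:car1-GO,S:wait,W:car3-GO | queues: N=0 E=1 S=0 W=2
Step 5 [EW]: N:wait,E:car4-GO,S:wait,W:car5-GO | queues: N=0 E=0 S=0 W=1
Step 6 [EW]: N:wait,E:empty,S:wait,W:car6-GO | queues: N=0 E=0 S=0 W=0

N: empty
E: empty
S: empty
W: empty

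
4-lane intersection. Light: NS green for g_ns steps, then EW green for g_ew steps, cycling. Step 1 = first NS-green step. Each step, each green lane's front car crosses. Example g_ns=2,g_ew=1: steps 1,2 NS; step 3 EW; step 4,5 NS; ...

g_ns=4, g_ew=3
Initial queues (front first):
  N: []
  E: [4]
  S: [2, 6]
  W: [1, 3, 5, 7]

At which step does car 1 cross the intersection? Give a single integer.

Step 1 [NS]: N:empty,E:wait,S:car2-GO,W:wait | queues: N=0 E=1 S=1 W=4
Step 2 [NS]: N:empty,E:wait,S:car6-GO,W:wait | queues: N=0 E=1 S=0 W=4
Step 3 [NS]: N:empty,E:wait,S:empty,W:wait | queues: N=0 E=1 S=0 W=4
Step 4 [NS]: N:empty,E:wait,S:empty,W:wait | queues: N=0 E=1 S=0 W=4
Step 5 [EW]: N:wait,E:car4-GO,S:wait,W:car1-GO | queues: N=0 E=0 S=0 W=3
Step 6 [EW]: N:wait,E:empty,S:wait,W:car3-GO | queues: N=0 E=0 S=0 W=2
Step 7 [EW]: N:wait,E:empty,S:wait,W:car5-GO | queues: N=0 E=0 S=0 W=1
Step 8 [NS]: N:empty,E:wait,S:empty,W:wait | queues: N=0 E=0 S=0 W=1
Step 9 [NS]: N:empty,E:wait,S:empty,W:wait | queues: N=0 E=0 S=0 W=1
Step 10 [NS]: N:empty,E:wait,S:empty,W:wait | queues: N=0 E=0 S=0 W=1
Step 11 [NS]: N:empty,E:wait,S:empty,W:wait | queues: N=0 E=0 S=0 W=1
Step 12 [EW]: N:wait,E:empty,S:wait,W:car7-GO | queues: N=0 E=0 S=0 W=0
Car 1 crosses at step 5

5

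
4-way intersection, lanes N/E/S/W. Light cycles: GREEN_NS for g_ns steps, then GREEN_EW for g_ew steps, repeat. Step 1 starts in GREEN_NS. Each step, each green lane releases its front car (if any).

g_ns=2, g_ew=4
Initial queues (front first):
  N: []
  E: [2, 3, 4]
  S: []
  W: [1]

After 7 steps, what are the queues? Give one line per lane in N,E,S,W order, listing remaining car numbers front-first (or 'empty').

Step 1 [NS]: N:empty,E:wait,S:empty,W:wait | queues: N=0 E=3 S=0 W=1
Step 2 [NS]: N:empty,E:wait,S:empty,W:wait | queues: N=0 E=3 S=0 W=1
Step 3 [EW]: N:wait,E:car2-GO,S:wait,W:car1-GO | queues: N=0 E=2 S=0 W=0
Step 4 [EW]: N:wait,E:car3-GO,S:wait,W:empty | queues: N=0 E=1 S=0 W=0
Step 5 [EW]: N:wait,E:car4-GO,S:wait,W:empty | queues: N=0 E=0 S=0 W=0

N: empty
E: empty
S: empty
W: empty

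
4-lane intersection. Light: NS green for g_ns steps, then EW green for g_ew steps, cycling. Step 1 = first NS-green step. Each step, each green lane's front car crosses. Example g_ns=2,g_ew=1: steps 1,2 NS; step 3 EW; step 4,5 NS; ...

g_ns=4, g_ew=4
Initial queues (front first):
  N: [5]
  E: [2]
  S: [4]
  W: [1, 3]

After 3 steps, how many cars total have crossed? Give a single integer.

Answer: 2

Derivation:
Step 1 [NS]: N:car5-GO,E:wait,S:car4-GO,W:wait | queues: N=0 E=1 S=0 W=2
Step 2 [NS]: N:empty,E:wait,S:empty,W:wait | queues: N=0 E=1 S=0 W=2
Step 3 [NS]: N:empty,E:wait,S:empty,W:wait | queues: N=0 E=1 S=0 W=2
Cars crossed by step 3: 2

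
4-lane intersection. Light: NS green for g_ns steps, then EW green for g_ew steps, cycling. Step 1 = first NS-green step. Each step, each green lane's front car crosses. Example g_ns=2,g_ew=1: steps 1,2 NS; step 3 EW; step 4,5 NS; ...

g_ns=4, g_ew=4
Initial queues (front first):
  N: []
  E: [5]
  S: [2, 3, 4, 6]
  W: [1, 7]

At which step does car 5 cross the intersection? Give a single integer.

Step 1 [NS]: N:empty,E:wait,S:car2-GO,W:wait | queues: N=0 E=1 S=3 W=2
Step 2 [NS]: N:empty,E:wait,S:car3-GO,W:wait | queues: N=0 E=1 S=2 W=2
Step 3 [NS]: N:empty,E:wait,S:car4-GO,W:wait | queues: N=0 E=1 S=1 W=2
Step 4 [NS]: N:empty,E:wait,S:car6-GO,W:wait | queues: N=0 E=1 S=0 W=2
Step 5 [EW]: N:wait,E:car5-GO,S:wait,W:car1-GO | queues: N=0 E=0 S=0 W=1
Step 6 [EW]: N:wait,E:empty,S:wait,W:car7-GO | queues: N=0 E=0 S=0 W=0
Car 5 crosses at step 5

5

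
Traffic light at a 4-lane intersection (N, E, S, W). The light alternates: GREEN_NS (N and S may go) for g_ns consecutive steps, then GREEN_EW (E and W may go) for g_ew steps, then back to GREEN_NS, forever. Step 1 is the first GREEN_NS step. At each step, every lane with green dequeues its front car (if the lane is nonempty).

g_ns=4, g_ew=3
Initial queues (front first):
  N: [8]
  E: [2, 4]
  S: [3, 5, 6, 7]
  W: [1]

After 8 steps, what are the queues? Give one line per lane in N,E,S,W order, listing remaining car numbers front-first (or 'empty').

Step 1 [NS]: N:car8-GO,E:wait,S:car3-GO,W:wait | queues: N=0 E=2 S=3 W=1
Step 2 [NS]: N:empty,E:wait,S:car5-GO,W:wait | queues: N=0 E=2 S=2 W=1
Step 3 [NS]: N:empty,E:wait,S:car6-GO,W:wait | queues: N=0 E=2 S=1 W=1
Step 4 [NS]: N:empty,E:wait,S:car7-GO,W:wait | queues: N=0 E=2 S=0 W=1
Step 5 [EW]: N:wait,E:car2-GO,S:wait,W:car1-GO | queues: N=0 E=1 S=0 W=0
Step 6 [EW]: N:wait,E:car4-GO,S:wait,W:empty | queues: N=0 E=0 S=0 W=0

N: empty
E: empty
S: empty
W: empty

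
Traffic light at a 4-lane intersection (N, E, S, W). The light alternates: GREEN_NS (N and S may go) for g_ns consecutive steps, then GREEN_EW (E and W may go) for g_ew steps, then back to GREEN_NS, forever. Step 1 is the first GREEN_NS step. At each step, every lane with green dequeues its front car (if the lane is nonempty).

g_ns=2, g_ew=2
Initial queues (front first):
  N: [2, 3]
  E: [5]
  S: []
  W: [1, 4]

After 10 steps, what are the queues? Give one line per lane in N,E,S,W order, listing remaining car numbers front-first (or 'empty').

Step 1 [NS]: N:car2-GO,E:wait,S:empty,W:wait | queues: N=1 E=1 S=0 W=2
Step 2 [NS]: N:car3-GO,E:wait,S:empty,W:wait | queues: N=0 E=1 S=0 W=2
Step 3 [EW]: N:wait,E:car5-GO,S:wait,W:car1-GO | queues: N=0 E=0 S=0 W=1
Step 4 [EW]: N:wait,E:empty,S:wait,W:car4-GO | queues: N=0 E=0 S=0 W=0

N: empty
E: empty
S: empty
W: empty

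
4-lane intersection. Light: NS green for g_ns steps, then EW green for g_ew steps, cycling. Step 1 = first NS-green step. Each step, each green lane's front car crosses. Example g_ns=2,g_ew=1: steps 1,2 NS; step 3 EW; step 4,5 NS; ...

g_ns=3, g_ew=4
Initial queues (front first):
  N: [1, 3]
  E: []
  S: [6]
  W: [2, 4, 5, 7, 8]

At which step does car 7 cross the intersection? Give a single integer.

Step 1 [NS]: N:car1-GO,E:wait,S:car6-GO,W:wait | queues: N=1 E=0 S=0 W=5
Step 2 [NS]: N:car3-GO,E:wait,S:empty,W:wait | queues: N=0 E=0 S=0 W=5
Step 3 [NS]: N:empty,E:wait,S:empty,W:wait | queues: N=0 E=0 S=0 W=5
Step 4 [EW]: N:wait,E:empty,S:wait,W:car2-GO | queues: N=0 E=0 S=0 W=4
Step 5 [EW]: N:wait,E:empty,S:wait,W:car4-GO | queues: N=0 E=0 S=0 W=3
Step 6 [EW]: N:wait,E:empty,S:wait,W:car5-GO | queues: N=0 E=0 S=0 W=2
Step 7 [EW]: N:wait,E:empty,S:wait,W:car7-GO | queues: N=0 E=0 S=0 W=1
Step 8 [NS]: N:empty,E:wait,S:empty,W:wait | queues: N=0 E=0 S=0 W=1
Step 9 [NS]: N:empty,E:wait,S:empty,W:wait | queues: N=0 E=0 S=0 W=1
Step 10 [NS]: N:empty,E:wait,S:empty,W:wait | queues: N=0 E=0 S=0 W=1
Step 11 [EW]: N:wait,E:empty,S:wait,W:car8-GO | queues: N=0 E=0 S=0 W=0
Car 7 crosses at step 7

7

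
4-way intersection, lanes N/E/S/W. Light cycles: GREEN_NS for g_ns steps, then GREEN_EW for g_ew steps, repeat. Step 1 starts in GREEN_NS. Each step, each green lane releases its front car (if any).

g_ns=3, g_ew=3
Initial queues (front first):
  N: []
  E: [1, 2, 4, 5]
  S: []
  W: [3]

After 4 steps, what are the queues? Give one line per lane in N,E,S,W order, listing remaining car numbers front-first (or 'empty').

Step 1 [NS]: N:empty,E:wait,S:empty,W:wait | queues: N=0 E=4 S=0 W=1
Step 2 [NS]: N:empty,E:wait,S:empty,W:wait | queues: N=0 E=4 S=0 W=1
Step 3 [NS]: N:empty,E:wait,S:empty,W:wait | queues: N=0 E=4 S=0 W=1
Step 4 [EW]: N:wait,E:car1-GO,S:wait,W:car3-GO | queues: N=0 E=3 S=0 W=0

N: empty
E: 2 4 5
S: empty
W: empty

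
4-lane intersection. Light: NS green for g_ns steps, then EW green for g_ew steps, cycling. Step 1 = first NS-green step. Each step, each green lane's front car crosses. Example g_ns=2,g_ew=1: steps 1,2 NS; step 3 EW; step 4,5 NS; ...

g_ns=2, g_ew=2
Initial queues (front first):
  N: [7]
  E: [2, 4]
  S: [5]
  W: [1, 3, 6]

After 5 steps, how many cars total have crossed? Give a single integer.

Answer: 6

Derivation:
Step 1 [NS]: N:car7-GO,E:wait,S:car5-GO,W:wait | queues: N=0 E=2 S=0 W=3
Step 2 [NS]: N:empty,E:wait,S:empty,W:wait | queues: N=0 E=2 S=0 W=3
Step 3 [EW]: N:wait,E:car2-GO,S:wait,W:car1-GO | queues: N=0 E=1 S=0 W=2
Step 4 [EW]: N:wait,E:car4-GO,S:wait,W:car3-GO | queues: N=0 E=0 S=0 W=1
Step 5 [NS]: N:empty,E:wait,S:empty,W:wait | queues: N=0 E=0 S=0 W=1
Cars crossed by step 5: 6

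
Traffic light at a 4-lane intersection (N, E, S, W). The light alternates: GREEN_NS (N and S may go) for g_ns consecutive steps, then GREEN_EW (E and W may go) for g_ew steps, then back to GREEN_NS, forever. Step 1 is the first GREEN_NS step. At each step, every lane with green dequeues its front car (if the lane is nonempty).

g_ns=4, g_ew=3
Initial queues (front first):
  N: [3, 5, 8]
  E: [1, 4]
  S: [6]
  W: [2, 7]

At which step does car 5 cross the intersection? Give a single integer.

Step 1 [NS]: N:car3-GO,E:wait,S:car6-GO,W:wait | queues: N=2 E=2 S=0 W=2
Step 2 [NS]: N:car5-GO,E:wait,S:empty,W:wait | queues: N=1 E=2 S=0 W=2
Step 3 [NS]: N:car8-GO,E:wait,S:empty,W:wait | queues: N=0 E=2 S=0 W=2
Step 4 [NS]: N:empty,E:wait,S:empty,W:wait | queues: N=0 E=2 S=0 W=2
Step 5 [EW]: N:wait,E:car1-GO,S:wait,W:car2-GO | queues: N=0 E=1 S=0 W=1
Step 6 [EW]: N:wait,E:car4-GO,S:wait,W:car7-GO | queues: N=0 E=0 S=0 W=0
Car 5 crosses at step 2

2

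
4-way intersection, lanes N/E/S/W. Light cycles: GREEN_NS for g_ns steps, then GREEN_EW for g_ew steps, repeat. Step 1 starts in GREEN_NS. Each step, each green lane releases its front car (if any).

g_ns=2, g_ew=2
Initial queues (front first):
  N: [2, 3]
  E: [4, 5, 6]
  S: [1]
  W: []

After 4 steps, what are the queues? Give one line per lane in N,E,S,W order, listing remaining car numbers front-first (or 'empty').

Step 1 [NS]: N:car2-GO,E:wait,S:car1-GO,W:wait | queues: N=1 E=3 S=0 W=0
Step 2 [NS]: N:car3-GO,E:wait,S:empty,W:wait | queues: N=0 E=3 S=0 W=0
Step 3 [EW]: N:wait,E:car4-GO,S:wait,W:empty | queues: N=0 E=2 S=0 W=0
Step 4 [EW]: N:wait,E:car5-GO,S:wait,W:empty | queues: N=0 E=1 S=0 W=0

N: empty
E: 6
S: empty
W: empty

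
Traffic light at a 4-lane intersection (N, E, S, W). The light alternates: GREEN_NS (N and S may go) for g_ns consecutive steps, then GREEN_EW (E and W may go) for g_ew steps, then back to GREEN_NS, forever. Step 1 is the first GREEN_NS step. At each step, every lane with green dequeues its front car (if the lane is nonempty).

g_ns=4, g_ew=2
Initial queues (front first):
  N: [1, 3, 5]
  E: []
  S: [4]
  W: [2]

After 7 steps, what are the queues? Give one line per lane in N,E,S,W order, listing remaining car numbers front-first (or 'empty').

Step 1 [NS]: N:car1-GO,E:wait,S:car4-GO,W:wait | queues: N=2 E=0 S=0 W=1
Step 2 [NS]: N:car3-GO,E:wait,S:empty,W:wait | queues: N=1 E=0 S=0 W=1
Step 3 [NS]: N:car5-GO,E:wait,S:empty,W:wait | queues: N=0 E=0 S=0 W=1
Step 4 [NS]: N:empty,E:wait,S:empty,W:wait | queues: N=0 E=0 S=0 W=1
Step 5 [EW]: N:wait,E:empty,S:wait,W:car2-GO | queues: N=0 E=0 S=0 W=0

N: empty
E: empty
S: empty
W: empty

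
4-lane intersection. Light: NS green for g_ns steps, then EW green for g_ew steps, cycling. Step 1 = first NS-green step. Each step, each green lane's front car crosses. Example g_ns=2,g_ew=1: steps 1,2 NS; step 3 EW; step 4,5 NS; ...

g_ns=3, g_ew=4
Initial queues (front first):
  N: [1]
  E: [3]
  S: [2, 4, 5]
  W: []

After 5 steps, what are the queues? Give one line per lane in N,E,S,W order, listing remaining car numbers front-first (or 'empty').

Step 1 [NS]: N:car1-GO,E:wait,S:car2-GO,W:wait | queues: N=0 E=1 S=2 W=0
Step 2 [NS]: N:empty,E:wait,S:car4-GO,W:wait | queues: N=0 E=1 S=1 W=0
Step 3 [NS]: N:empty,E:wait,S:car5-GO,W:wait | queues: N=0 E=1 S=0 W=0
Step 4 [EW]: N:wait,E:car3-GO,S:wait,W:empty | queues: N=0 E=0 S=0 W=0

N: empty
E: empty
S: empty
W: empty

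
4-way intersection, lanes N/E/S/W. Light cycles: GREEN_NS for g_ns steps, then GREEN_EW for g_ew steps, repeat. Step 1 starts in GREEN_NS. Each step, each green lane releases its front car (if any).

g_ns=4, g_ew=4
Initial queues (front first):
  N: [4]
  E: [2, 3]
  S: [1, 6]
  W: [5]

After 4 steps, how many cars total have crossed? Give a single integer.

Answer: 3

Derivation:
Step 1 [NS]: N:car4-GO,E:wait,S:car1-GO,W:wait | queues: N=0 E=2 S=1 W=1
Step 2 [NS]: N:empty,E:wait,S:car6-GO,W:wait | queues: N=0 E=2 S=0 W=1
Step 3 [NS]: N:empty,E:wait,S:empty,W:wait | queues: N=0 E=2 S=0 W=1
Step 4 [NS]: N:empty,E:wait,S:empty,W:wait | queues: N=0 E=2 S=0 W=1
Cars crossed by step 4: 3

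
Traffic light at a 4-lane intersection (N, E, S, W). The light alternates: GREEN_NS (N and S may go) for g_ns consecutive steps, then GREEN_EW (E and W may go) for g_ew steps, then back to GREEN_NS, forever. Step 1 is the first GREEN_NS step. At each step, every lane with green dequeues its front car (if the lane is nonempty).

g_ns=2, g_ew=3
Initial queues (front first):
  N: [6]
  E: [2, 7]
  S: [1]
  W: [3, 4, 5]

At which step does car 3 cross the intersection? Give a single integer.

Step 1 [NS]: N:car6-GO,E:wait,S:car1-GO,W:wait | queues: N=0 E=2 S=0 W=3
Step 2 [NS]: N:empty,E:wait,S:empty,W:wait | queues: N=0 E=2 S=0 W=3
Step 3 [EW]: N:wait,E:car2-GO,S:wait,W:car3-GO | queues: N=0 E=1 S=0 W=2
Step 4 [EW]: N:wait,E:car7-GO,S:wait,W:car4-GO | queues: N=0 E=0 S=0 W=1
Step 5 [EW]: N:wait,E:empty,S:wait,W:car5-GO | queues: N=0 E=0 S=0 W=0
Car 3 crosses at step 3

3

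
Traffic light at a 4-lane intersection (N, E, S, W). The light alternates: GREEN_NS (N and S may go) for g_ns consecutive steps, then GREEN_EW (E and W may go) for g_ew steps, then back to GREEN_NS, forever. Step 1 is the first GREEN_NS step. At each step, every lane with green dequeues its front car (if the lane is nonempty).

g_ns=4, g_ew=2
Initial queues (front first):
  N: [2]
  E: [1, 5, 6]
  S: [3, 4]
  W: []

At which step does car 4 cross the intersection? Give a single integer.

Step 1 [NS]: N:car2-GO,E:wait,S:car3-GO,W:wait | queues: N=0 E=3 S=1 W=0
Step 2 [NS]: N:empty,E:wait,S:car4-GO,W:wait | queues: N=0 E=3 S=0 W=0
Step 3 [NS]: N:empty,E:wait,S:empty,W:wait | queues: N=0 E=3 S=0 W=0
Step 4 [NS]: N:empty,E:wait,S:empty,W:wait | queues: N=0 E=3 S=0 W=0
Step 5 [EW]: N:wait,E:car1-GO,S:wait,W:empty | queues: N=0 E=2 S=0 W=0
Step 6 [EW]: N:wait,E:car5-GO,S:wait,W:empty | queues: N=0 E=1 S=0 W=0
Step 7 [NS]: N:empty,E:wait,S:empty,W:wait | queues: N=0 E=1 S=0 W=0
Step 8 [NS]: N:empty,E:wait,S:empty,W:wait | queues: N=0 E=1 S=0 W=0
Step 9 [NS]: N:empty,E:wait,S:empty,W:wait | queues: N=0 E=1 S=0 W=0
Step 10 [NS]: N:empty,E:wait,S:empty,W:wait | queues: N=0 E=1 S=0 W=0
Step 11 [EW]: N:wait,E:car6-GO,S:wait,W:empty | queues: N=0 E=0 S=0 W=0
Car 4 crosses at step 2

2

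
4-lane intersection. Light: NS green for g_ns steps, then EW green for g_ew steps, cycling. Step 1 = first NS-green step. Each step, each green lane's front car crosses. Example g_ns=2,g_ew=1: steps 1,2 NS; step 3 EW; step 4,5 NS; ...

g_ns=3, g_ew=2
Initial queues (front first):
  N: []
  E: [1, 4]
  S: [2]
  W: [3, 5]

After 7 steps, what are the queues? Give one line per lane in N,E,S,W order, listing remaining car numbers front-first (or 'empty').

Step 1 [NS]: N:empty,E:wait,S:car2-GO,W:wait | queues: N=0 E=2 S=0 W=2
Step 2 [NS]: N:empty,E:wait,S:empty,W:wait | queues: N=0 E=2 S=0 W=2
Step 3 [NS]: N:empty,E:wait,S:empty,W:wait | queues: N=0 E=2 S=0 W=2
Step 4 [EW]: N:wait,E:car1-GO,S:wait,W:car3-GO | queues: N=0 E=1 S=0 W=1
Step 5 [EW]: N:wait,E:car4-GO,S:wait,W:car5-GO | queues: N=0 E=0 S=0 W=0

N: empty
E: empty
S: empty
W: empty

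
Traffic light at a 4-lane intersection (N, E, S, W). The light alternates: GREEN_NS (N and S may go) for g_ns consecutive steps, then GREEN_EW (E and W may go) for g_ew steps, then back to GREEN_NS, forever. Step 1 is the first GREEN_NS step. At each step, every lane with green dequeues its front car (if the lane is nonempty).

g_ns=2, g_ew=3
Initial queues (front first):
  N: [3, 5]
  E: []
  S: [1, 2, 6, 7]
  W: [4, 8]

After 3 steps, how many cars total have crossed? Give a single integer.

Step 1 [NS]: N:car3-GO,E:wait,S:car1-GO,W:wait | queues: N=1 E=0 S=3 W=2
Step 2 [NS]: N:car5-GO,E:wait,S:car2-GO,W:wait | queues: N=0 E=0 S=2 W=2
Step 3 [EW]: N:wait,E:empty,S:wait,W:car4-GO | queues: N=0 E=0 S=2 W=1
Cars crossed by step 3: 5

Answer: 5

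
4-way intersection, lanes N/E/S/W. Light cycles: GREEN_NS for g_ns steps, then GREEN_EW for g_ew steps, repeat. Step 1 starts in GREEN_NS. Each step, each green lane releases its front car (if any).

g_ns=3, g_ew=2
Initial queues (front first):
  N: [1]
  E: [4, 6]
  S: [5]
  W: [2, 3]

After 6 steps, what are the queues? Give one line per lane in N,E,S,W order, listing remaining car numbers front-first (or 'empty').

Step 1 [NS]: N:car1-GO,E:wait,S:car5-GO,W:wait | queues: N=0 E=2 S=0 W=2
Step 2 [NS]: N:empty,E:wait,S:empty,W:wait | queues: N=0 E=2 S=0 W=2
Step 3 [NS]: N:empty,E:wait,S:empty,W:wait | queues: N=0 E=2 S=0 W=2
Step 4 [EW]: N:wait,E:car4-GO,S:wait,W:car2-GO | queues: N=0 E=1 S=0 W=1
Step 5 [EW]: N:wait,E:car6-GO,S:wait,W:car3-GO | queues: N=0 E=0 S=0 W=0

N: empty
E: empty
S: empty
W: empty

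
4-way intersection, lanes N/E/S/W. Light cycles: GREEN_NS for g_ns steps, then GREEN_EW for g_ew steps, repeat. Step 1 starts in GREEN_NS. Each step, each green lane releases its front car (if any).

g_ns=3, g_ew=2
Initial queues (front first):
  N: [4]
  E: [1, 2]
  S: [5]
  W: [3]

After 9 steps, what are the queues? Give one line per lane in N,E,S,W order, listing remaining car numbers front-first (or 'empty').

Step 1 [NS]: N:car4-GO,E:wait,S:car5-GO,W:wait | queues: N=0 E=2 S=0 W=1
Step 2 [NS]: N:empty,E:wait,S:empty,W:wait | queues: N=0 E=2 S=0 W=1
Step 3 [NS]: N:empty,E:wait,S:empty,W:wait | queues: N=0 E=2 S=0 W=1
Step 4 [EW]: N:wait,E:car1-GO,S:wait,W:car3-GO | queues: N=0 E=1 S=0 W=0
Step 5 [EW]: N:wait,E:car2-GO,S:wait,W:empty | queues: N=0 E=0 S=0 W=0

N: empty
E: empty
S: empty
W: empty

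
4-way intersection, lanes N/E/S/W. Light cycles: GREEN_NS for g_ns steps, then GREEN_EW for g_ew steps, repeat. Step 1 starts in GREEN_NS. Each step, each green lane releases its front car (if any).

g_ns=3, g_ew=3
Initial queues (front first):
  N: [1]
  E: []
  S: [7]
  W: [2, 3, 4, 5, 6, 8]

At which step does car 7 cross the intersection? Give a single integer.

Step 1 [NS]: N:car1-GO,E:wait,S:car7-GO,W:wait | queues: N=0 E=0 S=0 W=6
Step 2 [NS]: N:empty,E:wait,S:empty,W:wait | queues: N=0 E=0 S=0 W=6
Step 3 [NS]: N:empty,E:wait,S:empty,W:wait | queues: N=0 E=0 S=0 W=6
Step 4 [EW]: N:wait,E:empty,S:wait,W:car2-GO | queues: N=0 E=0 S=0 W=5
Step 5 [EW]: N:wait,E:empty,S:wait,W:car3-GO | queues: N=0 E=0 S=0 W=4
Step 6 [EW]: N:wait,E:empty,S:wait,W:car4-GO | queues: N=0 E=0 S=0 W=3
Step 7 [NS]: N:empty,E:wait,S:empty,W:wait | queues: N=0 E=0 S=0 W=3
Step 8 [NS]: N:empty,E:wait,S:empty,W:wait | queues: N=0 E=0 S=0 W=3
Step 9 [NS]: N:empty,E:wait,S:empty,W:wait | queues: N=0 E=0 S=0 W=3
Step 10 [EW]: N:wait,E:empty,S:wait,W:car5-GO | queues: N=0 E=0 S=0 W=2
Step 11 [EW]: N:wait,E:empty,S:wait,W:car6-GO | queues: N=0 E=0 S=0 W=1
Step 12 [EW]: N:wait,E:empty,S:wait,W:car8-GO | queues: N=0 E=0 S=0 W=0
Car 7 crosses at step 1

1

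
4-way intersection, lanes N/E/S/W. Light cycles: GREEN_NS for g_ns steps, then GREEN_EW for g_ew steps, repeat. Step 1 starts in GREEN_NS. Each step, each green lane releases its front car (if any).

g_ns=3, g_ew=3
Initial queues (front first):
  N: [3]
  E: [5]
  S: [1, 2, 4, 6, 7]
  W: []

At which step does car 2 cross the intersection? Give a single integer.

Step 1 [NS]: N:car3-GO,E:wait,S:car1-GO,W:wait | queues: N=0 E=1 S=4 W=0
Step 2 [NS]: N:empty,E:wait,S:car2-GO,W:wait | queues: N=0 E=1 S=3 W=0
Step 3 [NS]: N:empty,E:wait,S:car4-GO,W:wait | queues: N=0 E=1 S=2 W=0
Step 4 [EW]: N:wait,E:car5-GO,S:wait,W:empty | queues: N=0 E=0 S=2 W=0
Step 5 [EW]: N:wait,E:empty,S:wait,W:empty | queues: N=0 E=0 S=2 W=0
Step 6 [EW]: N:wait,E:empty,S:wait,W:empty | queues: N=0 E=0 S=2 W=0
Step 7 [NS]: N:empty,E:wait,S:car6-GO,W:wait | queues: N=0 E=0 S=1 W=0
Step 8 [NS]: N:empty,E:wait,S:car7-GO,W:wait | queues: N=0 E=0 S=0 W=0
Car 2 crosses at step 2

2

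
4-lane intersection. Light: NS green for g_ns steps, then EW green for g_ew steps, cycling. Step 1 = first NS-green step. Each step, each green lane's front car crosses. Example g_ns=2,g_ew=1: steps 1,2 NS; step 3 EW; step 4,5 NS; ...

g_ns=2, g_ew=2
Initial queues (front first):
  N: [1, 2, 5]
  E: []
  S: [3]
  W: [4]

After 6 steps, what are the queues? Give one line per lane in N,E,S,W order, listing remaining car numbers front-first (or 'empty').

Step 1 [NS]: N:car1-GO,E:wait,S:car3-GO,W:wait | queues: N=2 E=0 S=0 W=1
Step 2 [NS]: N:car2-GO,E:wait,S:empty,W:wait | queues: N=1 E=0 S=0 W=1
Step 3 [EW]: N:wait,E:empty,S:wait,W:car4-GO | queues: N=1 E=0 S=0 W=0
Step 4 [EW]: N:wait,E:empty,S:wait,W:empty | queues: N=1 E=0 S=0 W=0
Step 5 [NS]: N:car5-GO,E:wait,S:empty,W:wait | queues: N=0 E=0 S=0 W=0

N: empty
E: empty
S: empty
W: empty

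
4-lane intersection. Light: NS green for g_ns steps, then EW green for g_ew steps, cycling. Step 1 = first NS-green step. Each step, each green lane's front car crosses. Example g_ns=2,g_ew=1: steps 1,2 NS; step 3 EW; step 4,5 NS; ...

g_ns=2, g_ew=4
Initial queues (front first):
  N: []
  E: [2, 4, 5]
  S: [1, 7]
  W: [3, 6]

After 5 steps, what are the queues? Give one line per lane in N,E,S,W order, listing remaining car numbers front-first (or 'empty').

Step 1 [NS]: N:empty,E:wait,S:car1-GO,W:wait | queues: N=0 E=3 S=1 W=2
Step 2 [NS]: N:empty,E:wait,S:car7-GO,W:wait | queues: N=0 E=3 S=0 W=2
Step 3 [EW]: N:wait,E:car2-GO,S:wait,W:car3-GO | queues: N=0 E=2 S=0 W=1
Step 4 [EW]: N:wait,E:car4-GO,S:wait,W:car6-GO | queues: N=0 E=1 S=0 W=0
Step 5 [EW]: N:wait,E:car5-GO,S:wait,W:empty | queues: N=0 E=0 S=0 W=0

N: empty
E: empty
S: empty
W: empty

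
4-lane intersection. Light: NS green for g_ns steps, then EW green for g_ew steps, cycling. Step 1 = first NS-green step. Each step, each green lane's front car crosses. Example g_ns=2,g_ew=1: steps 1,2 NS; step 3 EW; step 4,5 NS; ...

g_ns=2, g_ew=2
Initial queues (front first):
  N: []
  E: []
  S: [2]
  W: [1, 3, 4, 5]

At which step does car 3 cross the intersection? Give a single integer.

Step 1 [NS]: N:empty,E:wait,S:car2-GO,W:wait | queues: N=0 E=0 S=0 W=4
Step 2 [NS]: N:empty,E:wait,S:empty,W:wait | queues: N=0 E=0 S=0 W=4
Step 3 [EW]: N:wait,E:empty,S:wait,W:car1-GO | queues: N=0 E=0 S=0 W=3
Step 4 [EW]: N:wait,E:empty,S:wait,W:car3-GO | queues: N=0 E=0 S=0 W=2
Step 5 [NS]: N:empty,E:wait,S:empty,W:wait | queues: N=0 E=0 S=0 W=2
Step 6 [NS]: N:empty,E:wait,S:empty,W:wait | queues: N=0 E=0 S=0 W=2
Step 7 [EW]: N:wait,E:empty,S:wait,W:car4-GO | queues: N=0 E=0 S=0 W=1
Step 8 [EW]: N:wait,E:empty,S:wait,W:car5-GO | queues: N=0 E=0 S=0 W=0
Car 3 crosses at step 4

4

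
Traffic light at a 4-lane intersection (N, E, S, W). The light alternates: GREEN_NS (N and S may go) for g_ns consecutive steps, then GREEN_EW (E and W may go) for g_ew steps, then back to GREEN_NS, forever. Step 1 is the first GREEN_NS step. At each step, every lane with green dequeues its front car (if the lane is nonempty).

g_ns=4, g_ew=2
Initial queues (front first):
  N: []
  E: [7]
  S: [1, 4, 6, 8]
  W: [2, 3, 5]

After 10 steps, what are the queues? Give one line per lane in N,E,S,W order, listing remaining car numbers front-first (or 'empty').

Step 1 [NS]: N:empty,E:wait,S:car1-GO,W:wait | queues: N=0 E=1 S=3 W=3
Step 2 [NS]: N:empty,E:wait,S:car4-GO,W:wait | queues: N=0 E=1 S=2 W=3
Step 3 [NS]: N:empty,E:wait,S:car6-GO,W:wait | queues: N=0 E=1 S=1 W=3
Step 4 [NS]: N:empty,E:wait,S:car8-GO,W:wait | queues: N=0 E=1 S=0 W=3
Step 5 [EW]: N:wait,E:car7-GO,S:wait,W:car2-GO | queues: N=0 E=0 S=0 W=2
Step 6 [EW]: N:wait,E:empty,S:wait,W:car3-GO | queues: N=0 E=0 S=0 W=1
Step 7 [NS]: N:empty,E:wait,S:empty,W:wait | queues: N=0 E=0 S=0 W=1
Step 8 [NS]: N:empty,E:wait,S:empty,W:wait | queues: N=0 E=0 S=0 W=1
Step 9 [NS]: N:empty,E:wait,S:empty,W:wait | queues: N=0 E=0 S=0 W=1
Step 10 [NS]: N:empty,E:wait,S:empty,W:wait | queues: N=0 E=0 S=0 W=1

N: empty
E: empty
S: empty
W: 5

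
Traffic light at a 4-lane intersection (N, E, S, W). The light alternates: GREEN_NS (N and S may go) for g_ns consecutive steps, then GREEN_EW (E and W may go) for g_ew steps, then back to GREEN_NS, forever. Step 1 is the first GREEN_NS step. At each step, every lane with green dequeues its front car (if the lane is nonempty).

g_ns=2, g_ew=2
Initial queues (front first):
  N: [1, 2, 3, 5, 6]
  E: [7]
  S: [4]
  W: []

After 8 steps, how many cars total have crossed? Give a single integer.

Step 1 [NS]: N:car1-GO,E:wait,S:car4-GO,W:wait | queues: N=4 E=1 S=0 W=0
Step 2 [NS]: N:car2-GO,E:wait,S:empty,W:wait | queues: N=3 E=1 S=0 W=0
Step 3 [EW]: N:wait,E:car7-GO,S:wait,W:empty | queues: N=3 E=0 S=0 W=0
Step 4 [EW]: N:wait,E:empty,S:wait,W:empty | queues: N=3 E=0 S=0 W=0
Step 5 [NS]: N:car3-GO,E:wait,S:empty,W:wait | queues: N=2 E=0 S=0 W=0
Step 6 [NS]: N:car5-GO,E:wait,S:empty,W:wait | queues: N=1 E=0 S=0 W=0
Step 7 [EW]: N:wait,E:empty,S:wait,W:empty | queues: N=1 E=0 S=0 W=0
Step 8 [EW]: N:wait,E:empty,S:wait,W:empty | queues: N=1 E=0 S=0 W=0
Cars crossed by step 8: 6

Answer: 6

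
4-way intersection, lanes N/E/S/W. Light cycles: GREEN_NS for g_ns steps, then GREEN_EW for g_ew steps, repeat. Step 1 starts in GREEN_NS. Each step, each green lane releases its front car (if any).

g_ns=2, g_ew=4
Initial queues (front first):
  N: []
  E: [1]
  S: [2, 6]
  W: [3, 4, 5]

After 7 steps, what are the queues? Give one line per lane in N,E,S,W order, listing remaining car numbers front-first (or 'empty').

Step 1 [NS]: N:empty,E:wait,S:car2-GO,W:wait | queues: N=0 E=1 S=1 W=3
Step 2 [NS]: N:empty,E:wait,S:car6-GO,W:wait | queues: N=0 E=1 S=0 W=3
Step 3 [EW]: N:wait,E:car1-GO,S:wait,W:car3-GO | queues: N=0 E=0 S=0 W=2
Step 4 [EW]: N:wait,E:empty,S:wait,W:car4-GO | queues: N=0 E=0 S=0 W=1
Step 5 [EW]: N:wait,E:empty,S:wait,W:car5-GO | queues: N=0 E=0 S=0 W=0

N: empty
E: empty
S: empty
W: empty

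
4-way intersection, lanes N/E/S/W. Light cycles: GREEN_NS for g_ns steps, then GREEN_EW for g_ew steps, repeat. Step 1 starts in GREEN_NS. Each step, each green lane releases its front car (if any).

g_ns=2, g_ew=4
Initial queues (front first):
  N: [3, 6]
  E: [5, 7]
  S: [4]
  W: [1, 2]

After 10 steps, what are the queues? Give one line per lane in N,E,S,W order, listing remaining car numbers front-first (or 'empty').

Step 1 [NS]: N:car3-GO,E:wait,S:car4-GO,W:wait | queues: N=1 E=2 S=0 W=2
Step 2 [NS]: N:car6-GO,E:wait,S:empty,W:wait | queues: N=0 E=2 S=0 W=2
Step 3 [EW]: N:wait,E:car5-GO,S:wait,W:car1-GO | queues: N=0 E=1 S=0 W=1
Step 4 [EW]: N:wait,E:car7-GO,S:wait,W:car2-GO | queues: N=0 E=0 S=0 W=0

N: empty
E: empty
S: empty
W: empty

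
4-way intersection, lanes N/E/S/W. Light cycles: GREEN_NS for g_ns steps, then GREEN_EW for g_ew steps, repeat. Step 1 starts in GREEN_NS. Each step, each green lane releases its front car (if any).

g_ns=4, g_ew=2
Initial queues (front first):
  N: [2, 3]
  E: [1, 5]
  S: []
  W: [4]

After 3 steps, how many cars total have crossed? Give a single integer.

Answer: 2

Derivation:
Step 1 [NS]: N:car2-GO,E:wait,S:empty,W:wait | queues: N=1 E=2 S=0 W=1
Step 2 [NS]: N:car3-GO,E:wait,S:empty,W:wait | queues: N=0 E=2 S=0 W=1
Step 3 [NS]: N:empty,E:wait,S:empty,W:wait | queues: N=0 E=2 S=0 W=1
Cars crossed by step 3: 2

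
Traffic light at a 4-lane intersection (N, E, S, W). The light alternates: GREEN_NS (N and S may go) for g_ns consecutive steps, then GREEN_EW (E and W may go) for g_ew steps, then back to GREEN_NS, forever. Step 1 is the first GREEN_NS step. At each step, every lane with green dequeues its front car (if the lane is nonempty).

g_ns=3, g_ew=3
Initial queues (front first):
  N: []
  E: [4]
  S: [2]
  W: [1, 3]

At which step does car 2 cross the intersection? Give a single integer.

Step 1 [NS]: N:empty,E:wait,S:car2-GO,W:wait | queues: N=0 E=1 S=0 W=2
Step 2 [NS]: N:empty,E:wait,S:empty,W:wait | queues: N=0 E=1 S=0 W=2
Step 3 [NS]: N:empty,E:wait,S:empty,W:wait | queues: N=0 E=1 S=0 W=2
Step 4 [EW]: N:wait,E:car4-GO,S:wait,W:car1-GO | queues: N=0 E=0 S=0 W=1
Step 5 [EW]: N:wait,E:empty,S:wait,W:car3-GO | queues: N=0 E=0 S=0 W=0
Car 2 crosses at step 1

1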